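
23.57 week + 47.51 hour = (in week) 23.85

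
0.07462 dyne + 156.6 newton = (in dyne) 1.566e+07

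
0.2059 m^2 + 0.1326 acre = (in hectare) 0.05368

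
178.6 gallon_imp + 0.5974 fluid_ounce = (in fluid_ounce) 2.746e+04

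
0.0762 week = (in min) 768.1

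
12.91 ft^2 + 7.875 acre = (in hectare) 3.187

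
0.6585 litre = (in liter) 0.6585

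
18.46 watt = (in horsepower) 0.02476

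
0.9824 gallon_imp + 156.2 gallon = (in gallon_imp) 131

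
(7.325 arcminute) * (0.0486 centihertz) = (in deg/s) 5.933e-05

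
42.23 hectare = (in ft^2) 4.546e+06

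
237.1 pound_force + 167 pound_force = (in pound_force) 404.1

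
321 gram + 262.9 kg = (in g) 2.632e+05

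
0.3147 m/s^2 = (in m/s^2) 0.3147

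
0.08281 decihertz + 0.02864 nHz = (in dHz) 0.08281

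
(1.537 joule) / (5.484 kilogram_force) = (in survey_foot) 0.09376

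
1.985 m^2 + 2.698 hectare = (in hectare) 2.698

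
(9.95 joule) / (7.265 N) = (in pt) 3882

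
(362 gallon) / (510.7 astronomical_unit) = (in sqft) 1.931e-13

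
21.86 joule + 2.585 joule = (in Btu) 0.02317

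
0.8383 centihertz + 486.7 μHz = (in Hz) 0.00887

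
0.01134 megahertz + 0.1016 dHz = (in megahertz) 0.01134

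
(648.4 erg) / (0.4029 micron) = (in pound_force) 36.18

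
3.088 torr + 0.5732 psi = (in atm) 0.04307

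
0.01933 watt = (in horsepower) 2.592e-05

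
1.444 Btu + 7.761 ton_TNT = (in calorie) 7.761e+09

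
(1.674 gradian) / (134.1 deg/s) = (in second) 0.01123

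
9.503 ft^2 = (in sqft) 9.503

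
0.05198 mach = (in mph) 39.59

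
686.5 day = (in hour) 1.648e+04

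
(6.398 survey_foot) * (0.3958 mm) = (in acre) 1.907e-07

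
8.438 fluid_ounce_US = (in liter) 0.2495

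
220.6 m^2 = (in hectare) 0.02206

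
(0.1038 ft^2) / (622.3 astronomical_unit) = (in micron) 1.036e-10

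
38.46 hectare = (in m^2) 3.846e+05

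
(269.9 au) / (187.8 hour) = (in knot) 1.161e+08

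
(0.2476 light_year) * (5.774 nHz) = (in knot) 2.629e+07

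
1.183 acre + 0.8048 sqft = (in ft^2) 5.153e+04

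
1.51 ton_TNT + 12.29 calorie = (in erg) 6.318e+16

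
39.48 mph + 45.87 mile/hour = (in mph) 85.35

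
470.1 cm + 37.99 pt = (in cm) 471.4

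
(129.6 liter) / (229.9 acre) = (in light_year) 1.472e-23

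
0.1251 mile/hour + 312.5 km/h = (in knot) 168.8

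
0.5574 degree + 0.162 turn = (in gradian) 65.42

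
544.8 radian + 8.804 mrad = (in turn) 86.71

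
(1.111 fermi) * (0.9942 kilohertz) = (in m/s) 1.105e-12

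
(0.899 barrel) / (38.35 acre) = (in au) 6.156e-18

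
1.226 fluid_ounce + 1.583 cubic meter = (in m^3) 1.583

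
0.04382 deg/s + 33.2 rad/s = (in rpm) 317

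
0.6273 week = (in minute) 6323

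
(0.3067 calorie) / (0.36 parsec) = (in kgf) 1.178e-17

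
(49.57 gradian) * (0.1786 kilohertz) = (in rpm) 1328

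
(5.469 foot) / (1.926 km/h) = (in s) 3.116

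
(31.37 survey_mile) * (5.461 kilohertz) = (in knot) 5.359e+08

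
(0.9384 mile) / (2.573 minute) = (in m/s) 9.782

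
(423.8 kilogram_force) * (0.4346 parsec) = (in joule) 5.573e+19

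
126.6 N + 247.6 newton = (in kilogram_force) 38.16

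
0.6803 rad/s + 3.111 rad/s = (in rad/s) 3.791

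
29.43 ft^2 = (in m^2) 2.734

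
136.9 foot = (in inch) 1643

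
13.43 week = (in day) 94.01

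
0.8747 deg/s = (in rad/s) 0.01527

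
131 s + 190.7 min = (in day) 0.1339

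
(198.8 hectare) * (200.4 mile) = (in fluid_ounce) 2.168e+16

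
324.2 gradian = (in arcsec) 1.05e+06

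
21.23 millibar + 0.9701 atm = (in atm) 0.9911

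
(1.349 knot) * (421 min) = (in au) 1.172e-07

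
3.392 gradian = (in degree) 3.053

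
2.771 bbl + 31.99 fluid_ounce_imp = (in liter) 441.5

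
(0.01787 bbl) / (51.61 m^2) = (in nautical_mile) 2.972e-08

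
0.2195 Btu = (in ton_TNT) 5.535e-08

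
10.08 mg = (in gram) 0.01008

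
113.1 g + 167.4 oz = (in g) 4859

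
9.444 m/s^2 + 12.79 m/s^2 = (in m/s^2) 22.23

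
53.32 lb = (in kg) 24.19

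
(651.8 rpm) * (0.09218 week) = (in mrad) 3.805e+09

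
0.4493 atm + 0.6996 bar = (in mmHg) 866.2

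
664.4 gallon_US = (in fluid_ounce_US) 8.504e+04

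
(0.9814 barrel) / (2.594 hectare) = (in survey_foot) 1.973e-05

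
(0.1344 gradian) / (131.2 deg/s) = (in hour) 2.561e-07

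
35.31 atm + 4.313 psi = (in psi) 523.2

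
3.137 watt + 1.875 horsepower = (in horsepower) 1.879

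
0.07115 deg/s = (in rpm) 0.01186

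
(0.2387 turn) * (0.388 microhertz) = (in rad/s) 5.819e-07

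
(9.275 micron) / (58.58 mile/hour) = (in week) 5.856e-13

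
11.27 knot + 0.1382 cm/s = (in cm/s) 579.9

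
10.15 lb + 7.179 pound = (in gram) 7860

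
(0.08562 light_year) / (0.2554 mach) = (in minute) 1.552e+11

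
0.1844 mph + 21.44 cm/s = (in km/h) 1.069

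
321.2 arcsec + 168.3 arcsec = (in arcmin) 8.158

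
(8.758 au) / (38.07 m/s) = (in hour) 9.56e+06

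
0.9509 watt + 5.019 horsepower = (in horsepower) 5.02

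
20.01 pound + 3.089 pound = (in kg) 10.48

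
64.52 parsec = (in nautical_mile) 1.075e+15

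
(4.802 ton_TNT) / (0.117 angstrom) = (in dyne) 1.717e+26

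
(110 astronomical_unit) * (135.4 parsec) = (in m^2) 6.875e+31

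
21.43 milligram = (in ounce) 0.0007559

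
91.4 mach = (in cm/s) 3.112e+06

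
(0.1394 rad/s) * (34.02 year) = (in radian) 1.496e+08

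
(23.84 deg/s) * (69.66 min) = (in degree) 9.964e+04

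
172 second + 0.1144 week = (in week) 0.1147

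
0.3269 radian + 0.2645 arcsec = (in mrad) 326.9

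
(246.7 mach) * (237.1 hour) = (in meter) 7.17e+10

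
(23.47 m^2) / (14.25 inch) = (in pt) 1.838e+05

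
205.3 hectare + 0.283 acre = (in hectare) 205.4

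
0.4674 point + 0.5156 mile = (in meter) 829.8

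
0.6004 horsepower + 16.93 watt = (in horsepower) 0.6231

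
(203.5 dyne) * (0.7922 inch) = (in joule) 4.095e-05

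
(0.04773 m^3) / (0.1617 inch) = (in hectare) 0.001162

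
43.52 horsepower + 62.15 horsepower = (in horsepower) 105.7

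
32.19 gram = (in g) 32.19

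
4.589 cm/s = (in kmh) 0.1652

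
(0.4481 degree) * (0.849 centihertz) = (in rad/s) 6.64e-05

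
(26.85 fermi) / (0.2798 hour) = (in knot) 5.182e-17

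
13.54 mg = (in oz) 0.0004776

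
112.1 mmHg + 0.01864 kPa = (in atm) 0.1477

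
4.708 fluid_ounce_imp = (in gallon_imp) 0.02943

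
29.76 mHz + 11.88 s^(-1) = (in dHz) 119.1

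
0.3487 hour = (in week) 0.002076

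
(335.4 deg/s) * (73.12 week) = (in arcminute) 8.899e+11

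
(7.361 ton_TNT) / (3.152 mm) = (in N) 9.771e+12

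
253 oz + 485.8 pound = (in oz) 8026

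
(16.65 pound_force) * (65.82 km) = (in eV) 3.043e+25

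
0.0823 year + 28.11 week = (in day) 226.8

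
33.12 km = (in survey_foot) 1.087e+05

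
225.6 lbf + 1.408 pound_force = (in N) 1010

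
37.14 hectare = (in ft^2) 3.998e+06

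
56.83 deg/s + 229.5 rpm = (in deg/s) 1434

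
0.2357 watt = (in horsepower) 0.0003161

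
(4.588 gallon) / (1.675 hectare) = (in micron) 1.037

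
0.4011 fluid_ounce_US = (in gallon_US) 0.003134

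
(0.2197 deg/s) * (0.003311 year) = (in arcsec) 8.258e+07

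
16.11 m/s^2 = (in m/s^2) 16.11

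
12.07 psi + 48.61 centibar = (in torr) 988.8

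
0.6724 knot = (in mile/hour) 0.7738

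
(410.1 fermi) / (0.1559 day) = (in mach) 8.942e-20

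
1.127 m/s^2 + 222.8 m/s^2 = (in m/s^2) 223.9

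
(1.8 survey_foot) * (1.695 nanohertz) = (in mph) 2.08e-09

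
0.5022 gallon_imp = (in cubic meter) 0.002283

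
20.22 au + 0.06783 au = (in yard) 3.319e+12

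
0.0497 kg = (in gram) 49.7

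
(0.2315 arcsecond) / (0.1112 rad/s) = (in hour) 2.804e-09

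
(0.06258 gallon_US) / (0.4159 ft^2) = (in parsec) 1.987e-19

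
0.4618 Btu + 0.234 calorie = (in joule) 488.2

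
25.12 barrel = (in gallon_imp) 878.5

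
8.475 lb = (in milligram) 3.844e+06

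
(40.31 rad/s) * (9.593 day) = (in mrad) 3.341e+10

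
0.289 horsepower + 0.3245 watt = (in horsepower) 0.2894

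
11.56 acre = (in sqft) 5.036e+05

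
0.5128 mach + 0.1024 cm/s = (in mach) 0.5128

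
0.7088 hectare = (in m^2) 7088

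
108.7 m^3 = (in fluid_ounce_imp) 3.826e+06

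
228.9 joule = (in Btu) 0.217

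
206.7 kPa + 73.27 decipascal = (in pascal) 2.067e+05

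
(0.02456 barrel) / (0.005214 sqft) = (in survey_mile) 0.005009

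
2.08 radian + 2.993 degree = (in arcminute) 7330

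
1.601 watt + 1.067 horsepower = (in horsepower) 1.069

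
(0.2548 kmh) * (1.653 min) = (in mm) 7020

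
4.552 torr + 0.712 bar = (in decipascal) 7.181e+05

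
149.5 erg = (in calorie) 3.573e-06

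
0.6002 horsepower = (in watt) 447.6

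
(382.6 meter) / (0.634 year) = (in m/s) 1.914e-05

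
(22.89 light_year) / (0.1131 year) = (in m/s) 6.072e+10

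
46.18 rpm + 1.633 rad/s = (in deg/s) 370.6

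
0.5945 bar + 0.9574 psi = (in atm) 0.6519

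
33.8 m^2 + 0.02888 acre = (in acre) 0.03723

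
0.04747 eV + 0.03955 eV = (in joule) 1.394e-20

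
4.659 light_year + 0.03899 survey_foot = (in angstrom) 4.408e+26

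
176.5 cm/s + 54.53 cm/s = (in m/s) 2.31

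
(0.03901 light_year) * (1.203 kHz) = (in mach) 1.304e+15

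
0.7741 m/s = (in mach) 0.002273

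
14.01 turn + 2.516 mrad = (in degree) 5044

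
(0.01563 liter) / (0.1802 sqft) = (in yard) 0.001021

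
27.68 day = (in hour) 664.3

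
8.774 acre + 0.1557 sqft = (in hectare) 3.551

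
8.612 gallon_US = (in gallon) 8.612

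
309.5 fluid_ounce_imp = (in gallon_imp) 1.934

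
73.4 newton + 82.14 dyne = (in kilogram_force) 7.485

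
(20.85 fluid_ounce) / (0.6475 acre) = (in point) 0.000667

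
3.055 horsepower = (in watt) 2278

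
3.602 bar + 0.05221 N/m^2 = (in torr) 2702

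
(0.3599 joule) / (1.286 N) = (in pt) 793.3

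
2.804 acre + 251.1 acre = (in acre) 253.9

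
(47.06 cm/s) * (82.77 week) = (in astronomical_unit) 0.0001575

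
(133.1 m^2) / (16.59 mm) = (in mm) 8.023e+06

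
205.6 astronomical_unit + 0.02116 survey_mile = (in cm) 3.076e+15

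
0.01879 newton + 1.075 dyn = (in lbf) 0.004227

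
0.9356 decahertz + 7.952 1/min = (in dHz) 94.89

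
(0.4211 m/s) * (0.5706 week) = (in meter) 1.453e+05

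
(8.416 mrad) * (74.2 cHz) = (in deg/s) 0.3578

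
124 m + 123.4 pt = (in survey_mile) 0.07708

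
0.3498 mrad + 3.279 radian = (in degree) 187.9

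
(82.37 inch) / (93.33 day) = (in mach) 7.62e-10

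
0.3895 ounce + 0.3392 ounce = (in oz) 0.7287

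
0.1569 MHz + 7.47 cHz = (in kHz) 156.9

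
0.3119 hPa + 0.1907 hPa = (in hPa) 0.5026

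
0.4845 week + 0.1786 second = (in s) 2.93e+05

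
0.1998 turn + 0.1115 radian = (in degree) 78.32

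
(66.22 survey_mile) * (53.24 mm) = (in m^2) 5674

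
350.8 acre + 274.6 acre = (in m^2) 2.531e+06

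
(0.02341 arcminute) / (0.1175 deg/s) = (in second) 0.003321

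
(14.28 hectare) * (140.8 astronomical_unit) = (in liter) 3.008e+21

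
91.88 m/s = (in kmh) 330.8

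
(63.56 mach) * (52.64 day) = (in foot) 3.229e+11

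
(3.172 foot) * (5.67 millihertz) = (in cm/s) 0.5482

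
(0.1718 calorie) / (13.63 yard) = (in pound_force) 0.01297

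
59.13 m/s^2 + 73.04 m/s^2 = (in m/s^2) 132.2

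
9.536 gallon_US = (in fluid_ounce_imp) 1270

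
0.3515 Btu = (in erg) 3.709e+09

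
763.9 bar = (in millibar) 7.639e+05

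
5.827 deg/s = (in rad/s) 0.1017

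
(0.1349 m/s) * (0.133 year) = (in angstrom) 5.658e+15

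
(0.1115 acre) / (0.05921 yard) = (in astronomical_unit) 5.571e-08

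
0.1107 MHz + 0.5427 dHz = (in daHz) 1.107e+04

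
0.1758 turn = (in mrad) 1105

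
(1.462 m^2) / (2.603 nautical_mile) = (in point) 0.8597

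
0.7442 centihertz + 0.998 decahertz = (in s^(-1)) 9.987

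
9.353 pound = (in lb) 9.353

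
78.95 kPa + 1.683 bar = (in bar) 2.473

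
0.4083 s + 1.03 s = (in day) 1.665e-05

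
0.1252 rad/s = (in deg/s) 7.173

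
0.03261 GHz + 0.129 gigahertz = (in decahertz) 1.616e+07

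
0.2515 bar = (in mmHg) 188.6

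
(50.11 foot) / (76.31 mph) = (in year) 1.42e-08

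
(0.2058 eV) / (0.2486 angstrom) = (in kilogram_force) 1.352e-10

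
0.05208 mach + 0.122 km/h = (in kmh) 63.96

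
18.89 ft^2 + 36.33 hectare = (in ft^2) 3.911e+06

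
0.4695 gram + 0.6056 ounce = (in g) 17.64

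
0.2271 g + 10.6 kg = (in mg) 1.06e+07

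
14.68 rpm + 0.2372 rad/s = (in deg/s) 101.7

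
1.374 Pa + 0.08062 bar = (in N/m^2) 8063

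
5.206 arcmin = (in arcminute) 5.206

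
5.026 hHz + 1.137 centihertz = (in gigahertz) 5.026e-07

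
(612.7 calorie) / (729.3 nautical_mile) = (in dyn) 189.8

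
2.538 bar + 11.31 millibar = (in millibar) 2549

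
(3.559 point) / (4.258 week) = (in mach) 1.432e-12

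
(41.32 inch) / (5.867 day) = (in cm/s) 0.000207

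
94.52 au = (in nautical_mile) 7.635e+09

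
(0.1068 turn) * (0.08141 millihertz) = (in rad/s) 5.463e-05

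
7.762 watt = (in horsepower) 0.01041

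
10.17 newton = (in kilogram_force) 1.037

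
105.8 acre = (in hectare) 42.82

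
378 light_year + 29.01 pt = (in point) 1.014e+22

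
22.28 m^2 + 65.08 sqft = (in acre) 0.007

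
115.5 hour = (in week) 0.6875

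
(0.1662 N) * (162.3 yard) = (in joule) 24.67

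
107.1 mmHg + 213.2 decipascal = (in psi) 2.074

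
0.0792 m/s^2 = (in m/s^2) 0.0792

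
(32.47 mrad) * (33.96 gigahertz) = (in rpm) 1.053e+10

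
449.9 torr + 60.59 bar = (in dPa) 6.119e+07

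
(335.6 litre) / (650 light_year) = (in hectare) 5.457e-24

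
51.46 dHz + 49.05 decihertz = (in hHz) 0.1005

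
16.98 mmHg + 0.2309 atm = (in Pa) 2.566e+04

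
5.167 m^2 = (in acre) 0.001277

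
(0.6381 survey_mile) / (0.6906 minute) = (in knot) 48.18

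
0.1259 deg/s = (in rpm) 0.02098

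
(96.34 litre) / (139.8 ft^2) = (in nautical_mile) 4.005e-06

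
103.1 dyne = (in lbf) 0.0002318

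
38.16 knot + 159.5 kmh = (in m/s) 63.94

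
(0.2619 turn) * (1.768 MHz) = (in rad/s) 2.909e+06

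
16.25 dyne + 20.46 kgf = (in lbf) 45.11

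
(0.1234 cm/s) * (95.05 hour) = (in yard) 461.8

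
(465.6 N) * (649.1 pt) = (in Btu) 0.1011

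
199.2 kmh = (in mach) 0.1625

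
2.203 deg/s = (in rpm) 0.3672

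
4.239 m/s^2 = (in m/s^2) 4.239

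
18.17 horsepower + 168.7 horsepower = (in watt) 1.393e+05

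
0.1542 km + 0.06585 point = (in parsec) 4.997e-15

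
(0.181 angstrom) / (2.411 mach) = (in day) 2.552e-19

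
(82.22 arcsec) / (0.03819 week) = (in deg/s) 9.888e-07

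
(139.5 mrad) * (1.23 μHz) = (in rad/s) 1.716e-07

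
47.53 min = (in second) 2852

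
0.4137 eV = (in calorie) 1.584e-20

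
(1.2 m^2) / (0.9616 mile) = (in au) 5.183e-15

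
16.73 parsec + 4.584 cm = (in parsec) 16.73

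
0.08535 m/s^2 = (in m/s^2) 0.08535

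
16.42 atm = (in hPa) 1.664e+04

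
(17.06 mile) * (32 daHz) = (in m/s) 8.786e+06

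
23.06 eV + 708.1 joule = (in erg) 7.081e+09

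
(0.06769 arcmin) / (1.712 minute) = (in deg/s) 1.098e-05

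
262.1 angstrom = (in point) 7.43e-05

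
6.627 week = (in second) 4.008e+06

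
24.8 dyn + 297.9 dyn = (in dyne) 322.7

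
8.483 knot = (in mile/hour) 9.762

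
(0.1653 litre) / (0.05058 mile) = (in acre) 5.018e-10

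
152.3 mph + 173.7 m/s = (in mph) 540.9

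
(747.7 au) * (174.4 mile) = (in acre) 7.758e+15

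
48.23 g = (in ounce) 1.701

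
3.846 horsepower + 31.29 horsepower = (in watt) 2.62e+04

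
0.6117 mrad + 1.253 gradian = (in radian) 0.02029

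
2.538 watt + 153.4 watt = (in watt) 155.9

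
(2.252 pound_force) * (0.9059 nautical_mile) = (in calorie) 4017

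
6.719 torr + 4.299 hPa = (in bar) 0.01326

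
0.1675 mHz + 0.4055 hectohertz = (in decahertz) 4.055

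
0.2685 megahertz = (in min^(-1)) 1.611e+07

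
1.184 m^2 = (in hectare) 0.0001184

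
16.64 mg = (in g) 0.01664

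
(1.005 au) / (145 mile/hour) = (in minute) 3.866e+07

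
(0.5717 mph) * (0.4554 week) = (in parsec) 2.281e-12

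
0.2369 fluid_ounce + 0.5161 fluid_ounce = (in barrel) 0.0001401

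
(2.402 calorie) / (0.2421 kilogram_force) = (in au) 2.83e-11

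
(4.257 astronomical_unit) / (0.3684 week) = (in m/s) 2.858e+06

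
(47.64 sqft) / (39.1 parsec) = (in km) 3.668e-21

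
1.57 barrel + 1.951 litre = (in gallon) 66.46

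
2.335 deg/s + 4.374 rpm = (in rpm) 4.763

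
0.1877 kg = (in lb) 0.4138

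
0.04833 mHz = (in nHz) 4.833e+04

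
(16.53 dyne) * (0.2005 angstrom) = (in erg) 3.314e-08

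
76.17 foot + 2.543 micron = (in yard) 25.39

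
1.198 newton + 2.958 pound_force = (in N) 14.36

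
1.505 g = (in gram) 1.505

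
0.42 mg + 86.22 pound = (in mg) 3.911e+07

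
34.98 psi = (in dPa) 2.412e+06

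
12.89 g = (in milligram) 1.289e+04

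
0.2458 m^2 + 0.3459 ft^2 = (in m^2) 0.2779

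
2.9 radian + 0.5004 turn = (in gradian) 384.8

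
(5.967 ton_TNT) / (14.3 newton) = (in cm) 1.746e+11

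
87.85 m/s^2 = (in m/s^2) 87.85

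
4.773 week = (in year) 0.09154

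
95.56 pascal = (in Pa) 95.56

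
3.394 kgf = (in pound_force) 7.482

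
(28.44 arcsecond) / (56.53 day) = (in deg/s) 1.617e-09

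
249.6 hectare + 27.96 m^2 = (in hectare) 249.6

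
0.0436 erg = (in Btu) 4.132e-12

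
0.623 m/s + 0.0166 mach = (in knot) 12.2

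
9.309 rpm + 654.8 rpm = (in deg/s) 3985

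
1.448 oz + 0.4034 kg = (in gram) 444.5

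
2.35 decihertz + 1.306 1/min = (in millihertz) 256.8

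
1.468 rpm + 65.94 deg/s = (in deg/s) 74.75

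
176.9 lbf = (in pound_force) 176.9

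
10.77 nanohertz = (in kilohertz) 1.077e-11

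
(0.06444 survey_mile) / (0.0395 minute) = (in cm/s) 4376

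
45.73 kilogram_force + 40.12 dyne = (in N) 448.5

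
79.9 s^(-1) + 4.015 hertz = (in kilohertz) 0.08392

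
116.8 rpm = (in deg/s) 700.8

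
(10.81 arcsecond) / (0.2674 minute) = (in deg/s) 0.0001872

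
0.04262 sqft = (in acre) 9.784e-07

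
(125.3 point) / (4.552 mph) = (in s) 0.02172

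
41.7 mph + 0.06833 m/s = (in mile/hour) 41.85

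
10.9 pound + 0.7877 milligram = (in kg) 4.944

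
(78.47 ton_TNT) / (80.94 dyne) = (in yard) 4.436e+14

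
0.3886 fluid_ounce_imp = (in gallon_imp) 0.002429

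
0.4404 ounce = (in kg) 0.01249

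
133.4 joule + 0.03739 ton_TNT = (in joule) 1.564e+08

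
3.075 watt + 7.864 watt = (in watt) 10.94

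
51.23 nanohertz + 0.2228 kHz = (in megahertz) 0.0002228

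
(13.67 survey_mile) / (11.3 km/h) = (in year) 0.0002222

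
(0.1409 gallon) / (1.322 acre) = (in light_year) 1.054e-23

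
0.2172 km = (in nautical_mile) 0.1173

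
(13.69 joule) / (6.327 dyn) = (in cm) 2.164e+07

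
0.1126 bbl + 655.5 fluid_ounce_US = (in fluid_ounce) 1261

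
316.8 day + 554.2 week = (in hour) 1.007e+05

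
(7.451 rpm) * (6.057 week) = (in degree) 1.638e+08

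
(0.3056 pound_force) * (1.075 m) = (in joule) 1.461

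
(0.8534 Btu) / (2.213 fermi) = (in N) 4.069e+17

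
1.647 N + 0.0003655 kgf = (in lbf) 0.3711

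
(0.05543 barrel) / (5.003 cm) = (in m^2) 0.1761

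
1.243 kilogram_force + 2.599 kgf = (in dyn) 3.768e+06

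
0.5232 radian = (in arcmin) 1799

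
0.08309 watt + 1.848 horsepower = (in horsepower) 1.848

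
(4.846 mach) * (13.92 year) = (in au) 4.842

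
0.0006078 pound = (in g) 0.2757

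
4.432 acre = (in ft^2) 1.931e+05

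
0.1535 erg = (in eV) 9.581e+10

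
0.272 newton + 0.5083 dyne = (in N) 0.272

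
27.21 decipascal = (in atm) 2.685e-05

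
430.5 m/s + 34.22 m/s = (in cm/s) 4.647e+04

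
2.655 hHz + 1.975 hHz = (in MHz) 0.000463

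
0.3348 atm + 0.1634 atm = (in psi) 7.322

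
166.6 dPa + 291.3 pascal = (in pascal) 308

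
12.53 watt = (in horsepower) 0.0168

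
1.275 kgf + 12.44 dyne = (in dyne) 1.25e+06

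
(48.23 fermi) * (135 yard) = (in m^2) 5.954e-12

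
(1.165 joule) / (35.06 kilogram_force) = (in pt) 9.605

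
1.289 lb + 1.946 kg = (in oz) 89.27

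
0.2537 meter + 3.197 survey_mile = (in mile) 3.197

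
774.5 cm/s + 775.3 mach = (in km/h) 9.504e+05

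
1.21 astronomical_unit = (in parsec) 5.866e-06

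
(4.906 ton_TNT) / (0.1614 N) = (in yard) 1.391e+11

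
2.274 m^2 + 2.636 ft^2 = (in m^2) 2.519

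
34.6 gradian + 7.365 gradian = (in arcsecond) 1.36e+05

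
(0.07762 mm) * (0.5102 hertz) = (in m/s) 3.96e-05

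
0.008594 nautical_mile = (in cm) 1592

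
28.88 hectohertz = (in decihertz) 2.888e+04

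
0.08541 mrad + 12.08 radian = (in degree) 692.1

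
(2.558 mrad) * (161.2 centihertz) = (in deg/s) 0.2363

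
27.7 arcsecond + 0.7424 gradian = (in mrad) 11.8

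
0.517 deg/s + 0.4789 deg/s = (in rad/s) 0.01738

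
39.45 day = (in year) 0.1081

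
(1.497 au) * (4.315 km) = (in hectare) 9.663e+10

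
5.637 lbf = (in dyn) 2.507e+06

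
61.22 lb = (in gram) 2.777e+04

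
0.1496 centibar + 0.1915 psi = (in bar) 0.0147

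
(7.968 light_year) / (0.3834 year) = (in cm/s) 6.235e+11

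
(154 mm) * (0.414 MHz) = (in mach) 187.2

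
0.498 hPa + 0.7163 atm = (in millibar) 726.3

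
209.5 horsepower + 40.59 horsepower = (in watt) 1.865e+05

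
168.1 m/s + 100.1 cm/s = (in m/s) 169.1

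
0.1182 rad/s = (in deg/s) 6.772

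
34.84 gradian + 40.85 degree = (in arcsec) 2.599e+05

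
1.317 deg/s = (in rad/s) 0.02299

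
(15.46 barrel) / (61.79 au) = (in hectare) 2.659e-17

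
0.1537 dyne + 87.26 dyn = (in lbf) 0.0001965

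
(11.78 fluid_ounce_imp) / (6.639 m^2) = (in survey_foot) 0.0001654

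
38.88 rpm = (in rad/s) 4.072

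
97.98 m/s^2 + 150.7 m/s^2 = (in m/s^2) 248.7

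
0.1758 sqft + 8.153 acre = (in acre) 8.153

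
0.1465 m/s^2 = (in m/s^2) 0.1465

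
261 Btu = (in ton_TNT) 6.581e-05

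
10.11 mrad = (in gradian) 0.6436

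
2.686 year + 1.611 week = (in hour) 2.38e+04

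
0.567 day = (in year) 0.001553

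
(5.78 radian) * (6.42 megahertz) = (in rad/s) 3.711e+07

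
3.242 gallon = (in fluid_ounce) 415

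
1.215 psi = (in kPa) 8.377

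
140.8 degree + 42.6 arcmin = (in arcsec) 5.094e+05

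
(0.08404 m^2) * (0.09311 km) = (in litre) 7825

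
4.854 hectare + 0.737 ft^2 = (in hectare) 4.854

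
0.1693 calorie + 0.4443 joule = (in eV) 7.194e+18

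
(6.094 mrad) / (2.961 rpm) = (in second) 0.01965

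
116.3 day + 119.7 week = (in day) 954.2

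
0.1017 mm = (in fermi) 1.017e+11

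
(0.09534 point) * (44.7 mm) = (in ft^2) 1.618e-05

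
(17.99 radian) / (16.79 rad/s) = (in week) 1.772e-06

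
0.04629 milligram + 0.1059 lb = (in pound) 0.1059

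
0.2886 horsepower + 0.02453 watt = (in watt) 215.2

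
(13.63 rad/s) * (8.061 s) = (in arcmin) 3.777e+05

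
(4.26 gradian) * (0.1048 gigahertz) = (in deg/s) 4.018e+08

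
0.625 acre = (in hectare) 0.2529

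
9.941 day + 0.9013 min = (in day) 9.942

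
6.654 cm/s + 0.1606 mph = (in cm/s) 13.83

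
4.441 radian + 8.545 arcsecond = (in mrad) 4441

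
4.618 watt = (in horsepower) 0.006193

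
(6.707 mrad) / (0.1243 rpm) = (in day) 5.964e-06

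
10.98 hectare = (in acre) 27.13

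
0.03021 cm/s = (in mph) 0.0006758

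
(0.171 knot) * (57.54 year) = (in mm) 1.596e+11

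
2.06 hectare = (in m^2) 2.06e+04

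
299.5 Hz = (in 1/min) 1.797e+04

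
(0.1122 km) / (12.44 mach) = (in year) 8.399e-10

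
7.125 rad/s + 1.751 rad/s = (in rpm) 84.76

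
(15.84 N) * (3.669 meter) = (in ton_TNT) 1.389e-08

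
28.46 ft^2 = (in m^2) 2.644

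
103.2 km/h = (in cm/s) 2867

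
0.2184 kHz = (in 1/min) 1.31e+04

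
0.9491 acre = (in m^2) 3841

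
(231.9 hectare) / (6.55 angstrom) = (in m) 3.54e+15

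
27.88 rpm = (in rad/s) 2.92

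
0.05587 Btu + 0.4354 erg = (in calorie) 14.09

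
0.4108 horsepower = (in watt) 306.3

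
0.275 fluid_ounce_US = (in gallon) 0.002148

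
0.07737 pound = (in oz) 1.238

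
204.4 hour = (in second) 7.358e+05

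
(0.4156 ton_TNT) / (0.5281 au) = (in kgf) 0.002244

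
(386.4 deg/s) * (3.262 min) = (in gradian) 8.403e+04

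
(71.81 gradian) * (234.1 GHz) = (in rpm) 2.522e+12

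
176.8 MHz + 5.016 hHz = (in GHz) 0.1768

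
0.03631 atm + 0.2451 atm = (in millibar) 285.1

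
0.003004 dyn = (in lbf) 6.753e-09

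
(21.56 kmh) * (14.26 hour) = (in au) 2.055e-06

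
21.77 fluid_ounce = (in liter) 0.6438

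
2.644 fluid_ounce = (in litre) 0.07819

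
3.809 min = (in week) 0.0003779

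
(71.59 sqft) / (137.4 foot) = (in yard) 0.1737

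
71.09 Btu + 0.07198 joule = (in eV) 4.681e+23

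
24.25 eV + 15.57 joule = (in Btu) 0.01476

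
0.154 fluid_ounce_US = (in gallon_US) 0.001203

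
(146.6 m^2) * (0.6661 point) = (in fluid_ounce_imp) 1212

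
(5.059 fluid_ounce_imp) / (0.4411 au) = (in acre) 5.383e-19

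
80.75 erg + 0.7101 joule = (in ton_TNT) 1.697e-10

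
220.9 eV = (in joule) 3.539e-17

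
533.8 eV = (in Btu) 8.106e-20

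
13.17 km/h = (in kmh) 13.17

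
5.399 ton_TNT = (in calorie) 5.399e+09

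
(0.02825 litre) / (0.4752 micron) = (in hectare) 0.005945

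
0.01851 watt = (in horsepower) 2.482e-05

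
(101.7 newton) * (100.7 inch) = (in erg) 2.601e+09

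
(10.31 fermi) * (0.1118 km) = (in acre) 2.848e-16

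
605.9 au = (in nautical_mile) 4.894e+10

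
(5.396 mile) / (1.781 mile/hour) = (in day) 0.1262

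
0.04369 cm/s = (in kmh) 0.001573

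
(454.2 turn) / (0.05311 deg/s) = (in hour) 855.2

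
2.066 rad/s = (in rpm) 19.73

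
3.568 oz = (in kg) 0.1012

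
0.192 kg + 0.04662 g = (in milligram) 1.92e+05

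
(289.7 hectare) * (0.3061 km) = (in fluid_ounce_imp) 3.121e+13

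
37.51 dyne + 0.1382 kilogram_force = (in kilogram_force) 0.1382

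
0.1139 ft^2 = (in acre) 2.615e-06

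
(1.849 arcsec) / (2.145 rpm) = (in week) 6.598e-11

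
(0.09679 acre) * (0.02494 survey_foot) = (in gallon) 786.6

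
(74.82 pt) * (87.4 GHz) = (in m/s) 2.307e+09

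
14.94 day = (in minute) 2.151e+04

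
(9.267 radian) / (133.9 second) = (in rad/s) 0.06921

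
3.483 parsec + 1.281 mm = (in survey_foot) 3.526e+17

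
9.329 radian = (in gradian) 593.9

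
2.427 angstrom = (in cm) 2.427e-08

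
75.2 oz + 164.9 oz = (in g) 6807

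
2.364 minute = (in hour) 0.0394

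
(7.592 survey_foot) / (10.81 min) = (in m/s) 0.003568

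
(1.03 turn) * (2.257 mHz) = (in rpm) 0.1395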